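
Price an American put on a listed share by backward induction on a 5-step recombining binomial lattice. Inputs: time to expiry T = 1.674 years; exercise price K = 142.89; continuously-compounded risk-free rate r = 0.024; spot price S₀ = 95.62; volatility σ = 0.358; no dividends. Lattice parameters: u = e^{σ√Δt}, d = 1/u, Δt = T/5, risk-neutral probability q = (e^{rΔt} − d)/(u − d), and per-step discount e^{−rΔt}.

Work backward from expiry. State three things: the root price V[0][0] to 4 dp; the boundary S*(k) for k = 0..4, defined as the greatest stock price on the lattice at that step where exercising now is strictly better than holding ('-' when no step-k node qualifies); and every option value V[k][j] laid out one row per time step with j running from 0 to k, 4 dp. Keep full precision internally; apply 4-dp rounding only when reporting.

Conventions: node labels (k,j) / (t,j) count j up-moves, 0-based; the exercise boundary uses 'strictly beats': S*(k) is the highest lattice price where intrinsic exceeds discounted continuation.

params: Δt=0.33480 u=1.23016 d=0.81290 q=0.46773 e^(-rΔt)=0.99200
t_5 payoffs: 108.9480 91.5256 65.1604 25.2619 0.0000 0.0000
t_4: node(4,0) S=41.7542 payoff=101.1358 vs cont=99.9923 → 101.1358 [stop]  node(4,1) S=63.1865 payoff=79.7035 vs cont=78.5599 → 79.7035 [stop]  node(4,2) S=95.6200 payoff=47.2700 vs cont=46.1265 → 47.2700 [stop]  node(4,3) S=144.7015 payoff=0.0000 vs cont=13.3385 → 13.3385 [wait]  node(4,4) S=218.9765 payoff=0.0000 vs cont=0.0000 → 0.0000 [wait]  ⇒ S*(4)=95.6200
t_3: node(3,0) S=51.3644 payoff=91.5256 vs cont=90.3821 → 91.5256 [stop]  node(3,1) S=77.7296 payoff=65.1604 vs cont=64.0168 → 65.1604 [stop]  node(3,2) S=117.6281 payoff=25.2619 vs cont=31.1478 → 31.1478 [wait]  node(3,3) S=178.0063 payoff=0.0000 vs cont=7.0428 → 7.0428 [wait]  ⇒ S*(3)=77.7296
t_2: node(2,0) S=63.1865 payoff=79.7035 vs cont=78.5599 → 79.7035 [stop]  node(2,1) S=95.6200 payoff=47.2700 vs cont=48.8574 → 48.8574 [wait]  node(2,2) S=144.7015 payoff=0.0000 vs cont=19.7141 → 19.7141 [wait]  ⇒ S*(2)=63.1865
t_1: node(1,0) S=77.7296 payoff=65.1604 vs cont=64.7534 → 65.1604 [stop]  node(1,1) S=117.6281 payoff=25.2619 vs cont=34.9442 → 34.9442 [wait]  ⇒ S*(1)=77.7296
t_0: node(0,0) S=95.6200 payoff=47.2700 vs cont=50.6189 → 50.6189 [wait]  ⇒ S*(0)=-

price = 50.6189
boundary = - 77.7296 63.1865 77.7296 95.6200
tree:
50.6189
65.1604 34.9442
79.7035 48.8574 19.7141
91.5256 65.1604 31.1478 7.0428
101.1358 79.7035 47.2700 13.3385 0.0000
108.9480 91.5256 65.1604 25.2619 0.0000 0.0000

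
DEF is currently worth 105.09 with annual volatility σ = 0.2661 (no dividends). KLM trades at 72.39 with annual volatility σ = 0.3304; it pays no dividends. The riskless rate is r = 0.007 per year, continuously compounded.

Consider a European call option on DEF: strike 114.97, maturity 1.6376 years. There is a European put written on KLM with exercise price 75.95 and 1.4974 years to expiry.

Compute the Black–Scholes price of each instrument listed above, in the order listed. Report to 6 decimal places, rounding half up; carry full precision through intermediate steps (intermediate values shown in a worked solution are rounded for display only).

price(DEF call K=114.97) = 10.888356
price(KLM put K=75.95) = 13.252986

[DEF call K=114.97]
σ√T = 0.2661·√1.6376 = 0.340525
d₁ = (ln(S/K) + (r+σ²/2)T) / (σ√T) = (ln(105.09/114.97) + (0.007+0.2661²/2)·1.6376) / 0.340525 = (-0.089854 + 0.069442) / 0.340525 = -0.059944
d₂ = d₁ − σ√T = -0.059944 − 0.340525 = -0.400469
e^{−rT} = 0.988602
N(d₁) = 0.476100,  N(d₂) = 0.344406
price = S·N(d₁) − K·e^{−rT}·N(d₂) = 50.033374 − 39.145018 = 10.888356
[KLM put K=75.95]
σ√T = 0.3304·√1.4974 = 0.404305
d₁ = (ln(S/K) + (r+σ²/2)T) / (σ√T) = (ln(72.39/75.95) + (0.007+0.3304²/2)·1.4974) / 0.404305 = (-0.048007 + 0.092213) / 0.404305 = 0.109338
d₂ = d₁ − σ√T = 0.109338 − 0.404305 = -0.294967
e^{−rT} = 0.989573
N(−d₁) = 0.456467,  N(−d₂) = 0.615990
price = K·e^{−rT}·N(−d₂) − S·N(−d₁) = 46.296642 − 33.043656 = 13.252986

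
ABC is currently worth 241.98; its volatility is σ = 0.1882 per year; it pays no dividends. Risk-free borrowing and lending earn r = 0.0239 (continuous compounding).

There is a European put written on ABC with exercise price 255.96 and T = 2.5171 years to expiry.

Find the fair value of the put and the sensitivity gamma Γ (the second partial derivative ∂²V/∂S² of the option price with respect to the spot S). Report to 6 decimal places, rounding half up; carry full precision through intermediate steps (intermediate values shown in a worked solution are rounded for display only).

σ√T = 0.1882·√2.5171 = 0.298586
d₁ = (ln(S/K) + (r+σ²/2)T) / (σ√T) = (ln(241.98/255.96) + (0.0239+0.1882²/2)·2.5171) / 0.298586 = (-0.056166 + 0.104736) / 0.298586 = 0.162665
d₂ = d₁ − σ√T = 0.162665 − 0.298586 = -0.135922
e^{−rT} = 0.941615
N(−d₁) = 0.435391,  N(−d₂) = 0.554058
Put price V = K·e^{−rT}·N(−d₂) − S·N(−d₁) = 133.536813 − 105.355961 = 28.180852
φ(d₁) = (1/√(2π))·e^{−d₁²/2} = 0.393699
Γ = φ(d₁) / (S·σ·√T) = 0.005449

price = 28.180852
Γ = 0.005449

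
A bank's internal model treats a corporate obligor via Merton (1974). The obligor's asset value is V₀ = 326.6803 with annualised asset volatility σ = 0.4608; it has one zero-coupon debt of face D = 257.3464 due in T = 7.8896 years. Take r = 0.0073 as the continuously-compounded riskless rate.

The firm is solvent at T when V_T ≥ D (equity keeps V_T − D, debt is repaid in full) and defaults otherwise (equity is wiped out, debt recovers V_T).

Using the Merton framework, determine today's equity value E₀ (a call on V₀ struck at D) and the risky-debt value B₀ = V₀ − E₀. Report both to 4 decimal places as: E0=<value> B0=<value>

E0=182.3623 B0=144.3180

Work the structural quantities from V₀ = 326.6803 against face 257.3464:
d₁ = [ln(V₀/D) + (r + σ²/2)T] / (σ√T)
   = [ln(326.6803/257.3464) + (0.0073 + 0.5·0.4608²)·7.8896] / (0.4608·√7.8896)
   = [0.238559 + 0.895220] / 1.294315 = 0.875968
d₂ = d₁ − σ√T = 0.875968 − 1.294315 = -0.418347
N(d₁) = 0.809476,  N(d₂) = 0.337847,  e^(−rT) = 0.944033
E₀ = V₀·N(d₁) − D·e^(−rT)·N(d₂)
   = 326.6803·0.809476 − 257.3464·0.944033·0.337847 = 182.362282
B₀ = V₀ − E₀ = 326.6803 − 182.362282 = 144.318018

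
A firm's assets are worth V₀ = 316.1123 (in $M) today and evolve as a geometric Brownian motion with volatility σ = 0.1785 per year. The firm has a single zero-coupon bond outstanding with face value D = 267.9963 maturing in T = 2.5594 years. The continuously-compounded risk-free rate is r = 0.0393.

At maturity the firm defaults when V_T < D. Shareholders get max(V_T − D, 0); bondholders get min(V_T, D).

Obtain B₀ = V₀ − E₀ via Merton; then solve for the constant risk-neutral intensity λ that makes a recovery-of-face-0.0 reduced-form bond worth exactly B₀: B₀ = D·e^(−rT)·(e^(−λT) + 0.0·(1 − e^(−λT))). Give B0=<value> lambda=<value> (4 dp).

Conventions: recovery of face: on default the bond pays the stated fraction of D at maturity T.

B0=234.8940 lambda=0.0122

Work the structural quantities from V₀ = 316.1123 against face 267.9963:
d₁ = [ln(V₀/D) + (r + σ²/2)T] / (σ√T)
   = [ln(316.1123/267.9963) + (0.0393 + 0.5·0.1785²)·2.5594] / (0.1785·√2.5594)
   = [0.165124 + 0.141359] / 0.285567 = 1.073245
d₂ = d₁ − σ√T = 1.073245 − 0.285567 = 0.787679
N(d₁) = 0.858419,  N(d₂) = 0.784558,  e^(−rT) = 0.904309
E₀ = V₀·N(d₁) − D·e^(−rT)·N(d₂)
   = 316.1123·0.858419 − 267.9963·0.904309·0.784558 = 81.218295
B₀ = V₀ − E₀ = 316.1123 − 81.218295 = 234.894005
e^(−λT) = (B₀·e^(rT)/D − 0)/(1 − 0) = (234.8940·1.105817/267.9963 − 0)/1 = 0.96922896
λ = −ln(0.96922896)/2.5594 = 0.012212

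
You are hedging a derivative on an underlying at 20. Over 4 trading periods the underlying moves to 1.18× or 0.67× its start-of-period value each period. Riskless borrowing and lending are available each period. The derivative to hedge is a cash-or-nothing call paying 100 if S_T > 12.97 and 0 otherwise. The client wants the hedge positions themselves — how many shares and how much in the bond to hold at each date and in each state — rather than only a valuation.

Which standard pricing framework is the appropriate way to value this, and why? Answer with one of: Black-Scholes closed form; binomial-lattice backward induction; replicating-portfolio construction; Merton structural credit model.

framework: replicating-portfolio construction

Key observation: the task asks for the hedge itself — share and bond holdings at every node of the 4-period tree on spot 20 with factors 1.18/0.67 — which is exactly what the replicating-portfolio construction produces.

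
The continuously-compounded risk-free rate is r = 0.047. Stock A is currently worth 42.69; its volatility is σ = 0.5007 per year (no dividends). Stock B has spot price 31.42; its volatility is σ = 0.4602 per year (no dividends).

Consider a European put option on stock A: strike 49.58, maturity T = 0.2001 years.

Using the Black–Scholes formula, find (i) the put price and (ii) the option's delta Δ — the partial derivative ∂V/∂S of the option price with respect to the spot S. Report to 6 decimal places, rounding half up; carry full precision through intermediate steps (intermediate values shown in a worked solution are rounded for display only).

price = 8.078043
Δ = -0.696393

σ√T = 0.5007·√0.2001 = 0.223976
d₁ = (ln(S/K) + (r+σ²/2)T) / (σ√T) = (ln(42.69/49.58) + (0.047+0.5007²/2)·0.2001) / 0.223976 = (-0.149623 + 0.034487) / 0.223976 = -0.514053
d₂ = d₁ − σ√T = -0.514053 − 0.223976 = -0.738029
e^{−rT} = 0.990639
N(−d₁) = 0.696393,  N(−d₂) = 0.769752
Put price V = K·e^{−rT}·N(−d₂) − S·N(−d₁) = 37.807046 − 29.729004 = 8.078043
Δ = −N(−d₁) = -0.696393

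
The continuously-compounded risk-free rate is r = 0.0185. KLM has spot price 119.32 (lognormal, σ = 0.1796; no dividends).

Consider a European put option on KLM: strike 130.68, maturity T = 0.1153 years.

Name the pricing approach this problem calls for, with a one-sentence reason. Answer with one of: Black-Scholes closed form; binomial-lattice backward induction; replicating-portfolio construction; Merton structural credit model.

framework: Black-Scholes closed form

Key observation: a European claim on KLM (strike 130.68) — a lognormal (GBM) underlying with constant rate and volatility — has an exact closed-form value; no lattice or capital structure is involved.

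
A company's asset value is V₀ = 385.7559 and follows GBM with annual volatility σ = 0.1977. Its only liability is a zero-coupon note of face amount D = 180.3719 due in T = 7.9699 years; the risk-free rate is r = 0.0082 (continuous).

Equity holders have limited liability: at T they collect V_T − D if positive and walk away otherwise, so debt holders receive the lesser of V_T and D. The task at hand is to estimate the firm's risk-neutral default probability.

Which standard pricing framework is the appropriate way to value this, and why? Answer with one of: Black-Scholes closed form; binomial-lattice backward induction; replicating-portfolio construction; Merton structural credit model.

framework: Merton structural credit model

Key observation: the question is about default risk generated by asset-value dynamics against a debt face of 180.3719 — the structural framework prices exactly that.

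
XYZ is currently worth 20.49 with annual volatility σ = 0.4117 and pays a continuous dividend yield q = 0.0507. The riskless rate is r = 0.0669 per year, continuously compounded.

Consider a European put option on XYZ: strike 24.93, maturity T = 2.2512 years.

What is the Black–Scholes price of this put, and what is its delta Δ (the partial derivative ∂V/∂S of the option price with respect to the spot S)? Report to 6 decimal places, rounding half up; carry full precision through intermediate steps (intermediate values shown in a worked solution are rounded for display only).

price = 6.554879
Δ = -0.428145

σ√T = 0.4117·√2.2512 = 0.617715
d₁ = (ln(S/K) + (r−q+σ²/2)T) / (σ√T) = (ln(20.49/24.93) + (0.0669−0.0507+0.4117²/2)·2.2512) / 0.617715 = (-0.196135 + 0.227255) / 0.617715 = 0.050380
d₂ = d₁ − σ√T = 0.050380 − 0.617715 = -0.567335
e^{−rT} = 0.860187
e^{−qT} = 0.892137
N(−d₁) = 0.479910,  N(−d₂) = 0.714757
Put price V = K·e^{−rT}·N(−d₂) − S·e^{−qT}·N(−d₁) = 15.327576 − 8.772697 = 6.554879
Δ = −e^{−qT}·N(−d₁) = -0.428145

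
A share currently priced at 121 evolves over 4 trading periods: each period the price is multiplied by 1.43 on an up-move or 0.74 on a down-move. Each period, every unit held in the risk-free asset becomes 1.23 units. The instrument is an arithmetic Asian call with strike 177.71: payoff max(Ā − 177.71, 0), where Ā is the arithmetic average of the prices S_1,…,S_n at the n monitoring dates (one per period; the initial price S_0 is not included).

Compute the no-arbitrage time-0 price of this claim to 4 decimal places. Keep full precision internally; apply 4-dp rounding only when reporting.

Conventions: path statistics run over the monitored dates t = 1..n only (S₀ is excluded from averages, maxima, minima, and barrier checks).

price = 21.7876

No-arbitrage gives p* = (R−d)/(u−d) = 0.7101: enumerate every path, weight its payoff by its p*-probability, and discount by R^4.
Enumerate all 2^4 = 16 price paths (U = up ×1.43, D = down ×0.74); each path with k up-moves has probability p*^k·(1−p*)^(4−k).
DDDD: Ā=60.2789, payoff=0.0000, prob=0.007059
UDDD: Ā=116.4848, payoff=0.0000, prob=0.017294
DUDD: Ā=95.6123, payoff=0.0000, prob=0.017294
UUDD: Ā=184.7644, payoff=7.0544, prob=0.042370
DDUD: Ā=80.1667, payoff=0.0000, prob=0.017294
UDUD: Ā=154.9167, payoff=0.0000, prob=0.042370
DUUD: Ā=134.0442, payoff=0.0000, prob=0.042370
UUUD: Ā=259.0314, payoff=81.3214, prob=0.103806
DDDU: Ā=68.7369, payoff=0.0000, prob=0.017294
UDDU: Ā=132.8294, payoff=0.0000, prob=0.042370
DUDU: Ā=111.9569, payoff=0.0000, prob=0.042370
UUDU: Ā=216.3492, payoff=38.6392, prob=0.103806
DDUU: Ā=96.5113, payoff=0.0000, prob=0.042370
UDUU: Ā=186.5015, payoff=8.7915, prob=0.103806
DUUU: Ā=165.6290, payoff=0.0000, prob=0.103806
UUUU: Ā=320.0669, payoff=142.3569, prob=0.254324
Price = Σ prob·payoff / R^4 = 49.868930 / 2.288866 = 21.7876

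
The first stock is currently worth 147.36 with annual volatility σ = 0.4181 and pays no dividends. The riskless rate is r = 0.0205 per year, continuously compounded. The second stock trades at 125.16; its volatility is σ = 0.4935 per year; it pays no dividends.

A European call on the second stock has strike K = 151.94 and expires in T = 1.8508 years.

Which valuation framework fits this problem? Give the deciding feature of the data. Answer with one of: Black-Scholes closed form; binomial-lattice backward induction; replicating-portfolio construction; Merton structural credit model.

framework: Black-Scholes closed form

Key observation: the instrument is a plain European call (strike 151.94) on a lognormal asset; the exact continuous-time formula applies directly.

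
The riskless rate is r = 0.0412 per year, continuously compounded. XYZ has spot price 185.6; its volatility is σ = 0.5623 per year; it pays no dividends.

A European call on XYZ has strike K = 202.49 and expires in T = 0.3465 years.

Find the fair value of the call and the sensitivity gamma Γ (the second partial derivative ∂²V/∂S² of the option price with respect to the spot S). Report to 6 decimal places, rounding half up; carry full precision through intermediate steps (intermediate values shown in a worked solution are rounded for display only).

σ√T = 0.5623·√0.3465 = 0.330994
d₁ = (ln(S/K) + (r+σ²/2)T) / (σ√T) = (ln(185.6/202.49) + (0.0412+0.5623²/2)·0.3465) / 0.330994 = (-0.087097 + 0.069054) / 0.330994 = -0.054510
d₂ = d₁ − σ√T = -0.054510 − 0.330994 = -0.385504
e^{−rT} = 0.985826
N(d₁) = 0.478264,  N(d₂) = 0.349932
Call price V = S·N(d₁) − K·e^{−rT}·N(d₂) = 88.765875 − 69.853392 = 18.912483
φ(d₁) = (1/√(2π))·e^{−d₁²/2} = 0.398350
Γ = φ(d₁) / (S·σ·√T) = 0.006484

price = 18.912483
Γ = 0.006484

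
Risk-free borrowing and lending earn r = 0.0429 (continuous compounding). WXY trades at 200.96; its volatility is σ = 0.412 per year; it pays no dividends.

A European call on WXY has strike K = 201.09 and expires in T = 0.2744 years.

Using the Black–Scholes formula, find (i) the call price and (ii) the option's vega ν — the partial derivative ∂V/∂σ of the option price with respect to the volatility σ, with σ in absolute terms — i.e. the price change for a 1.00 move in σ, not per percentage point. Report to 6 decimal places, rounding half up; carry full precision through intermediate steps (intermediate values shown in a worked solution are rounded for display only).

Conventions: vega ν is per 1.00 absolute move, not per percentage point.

σ√T = 0.412·√0.2744 = 0.215819
d₁ = (ln(S/K) + (r+σ²/2)T) / (σ√T) = (ln(200.96/201.09) + (0.0429+0.412²/2)·0.2744) / 0.215819 = (-0.000647 + 0.035061) / 0.215819 = 0.159458
d₂ = d₁ − σ√T = 0.159458 − 0.215819 = -0.056361
e^{−rT} = 0.988297
N(d₁) = 0.563346,  N(d₂) = 0.477527
Call price V = S·N(d₁) − K·e^{−rT}·N(d₂) = 113.209977 − 94.902146 = 18.307831
φ(d₁) = (1/√(2π))·e^{−d₁²/2} = 0.393902
ν = S·φ(d₁)·√T = 41.465833

price = 18.307831
ν = 41.465833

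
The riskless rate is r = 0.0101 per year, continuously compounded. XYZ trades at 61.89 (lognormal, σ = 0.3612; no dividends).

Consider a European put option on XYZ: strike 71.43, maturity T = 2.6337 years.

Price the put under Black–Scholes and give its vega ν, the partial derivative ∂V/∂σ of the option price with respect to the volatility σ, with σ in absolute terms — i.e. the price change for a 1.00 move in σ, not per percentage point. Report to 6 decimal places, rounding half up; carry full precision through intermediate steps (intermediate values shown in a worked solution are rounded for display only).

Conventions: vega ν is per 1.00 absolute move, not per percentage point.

price = 19.275286
ν = 39.893204

σ√T = 0.3612·√2.6337 = 0.586180
d₁ = (ln(S/K) + (r+σ²/2)T) / (σ√T) = (ln(61.89/71.43) + (0.0101+0.3612²/2)·2.6337) / 0.586180 = (-0.143359 + 0.198404) / 0.586180 = 0.093904
d₂ = d₁ − σ√T = 0.093904 − 0.586180 = -0.492276
e^{−rT} = 0.973750
N(−d₁) = 0.462593,  N(−d₂) = 0.688738
Put price V = K·e^{−rT}·N(−d₂) − S·N(−d₁) = 47.905156 − 28.629870 = 19.275286
φ(d₁) = (1/√(2π))·e^{−d₁²/2} = 0.397187
ν = S·φ(d₁)·√T = 39.893204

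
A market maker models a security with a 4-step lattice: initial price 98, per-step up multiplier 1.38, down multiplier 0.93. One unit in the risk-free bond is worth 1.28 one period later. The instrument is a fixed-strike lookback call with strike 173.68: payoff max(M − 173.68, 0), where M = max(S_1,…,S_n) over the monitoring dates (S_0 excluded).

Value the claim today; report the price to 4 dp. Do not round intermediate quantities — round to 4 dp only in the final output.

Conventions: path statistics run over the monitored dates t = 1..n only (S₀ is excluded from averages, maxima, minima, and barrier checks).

price = 35.8809

No-arbitrage gives p* = (R−d)/(u−d) = 0.7778: enumerate every path, weight its payoff by its p*-probability, and discount by R^4.
Enumerate all 2^4 = 16 price paths (U = up ×1.38, D = down ×0.93); each path with k up-moves has probability p*^k·(1−p*)^(4−k).
DDDD: M=91.1400, payoff=0.0000, prob=0.002439
UDDD: M=135.2400, payoff=0.0000, prob=0.008535
DUDD: M=125.7732, payoff=0.0000, prob=0.008535
UUDD: M=186.6312, payoff=12.9512, prob=0.029873
DDUD: M=116.9691, payoff=0.0000, prob=0.008535
UDUD: M=173.5670, payoff=0.0000, prob=0.029873
DUUD: M=173.5670, payoff=0.0000, prob=0.029873
UUUD: M=257.5511, payoff=83.8711, prob=0.104557
DDDU: M=108.7812, payoff=0.0000, prob=0.008535
UDDU: M=161.4173, payoff=0.0000, prob=0.029873
DUDU: M=161.4173, payoff=0.0000, prob=0.029873
UUDU: M=239.5225, payoff=65.8425, prob=0.104557
DDUU: M=161.4173, payoff=0.0000, prob=0.029873
UDUU: M=239.5225, payoff=65.8425, prob=0.104557
DUUU: M=239.5225, payoff=65.8425, prob=0.104557
UUUU: M=355.4205, payoff=181.7405, prob=0.365950
Price = Σ prob·payoff / R^4 = 96.317123 / 2.684355 = 35.8809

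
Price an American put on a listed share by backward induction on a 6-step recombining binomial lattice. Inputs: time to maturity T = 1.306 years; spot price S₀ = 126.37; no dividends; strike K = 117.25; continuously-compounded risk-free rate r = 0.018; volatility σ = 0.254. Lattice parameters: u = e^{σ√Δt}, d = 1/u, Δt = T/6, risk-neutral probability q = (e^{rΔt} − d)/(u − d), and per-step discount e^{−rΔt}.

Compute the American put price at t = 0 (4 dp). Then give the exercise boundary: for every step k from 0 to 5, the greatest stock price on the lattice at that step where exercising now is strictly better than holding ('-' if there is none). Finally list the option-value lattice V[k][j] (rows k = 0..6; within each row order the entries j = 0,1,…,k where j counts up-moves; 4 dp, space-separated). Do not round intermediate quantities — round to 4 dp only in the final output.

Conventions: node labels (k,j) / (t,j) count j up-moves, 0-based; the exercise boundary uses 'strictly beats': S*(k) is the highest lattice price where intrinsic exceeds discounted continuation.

Δt=0.21767, u=1.12581, d=0.88825, q=0.48693, disc=e^(-rΔt)=0.99609
k=6 terminal: V=max(K-S,0) → 55.1842 38.5847 17.5458 0.0000 0.0000 0.0000 0.0000
k=5: j=0 S=69.8744 intr=47.3756 cont=46.9172 V=47.3756[EX]; j=1 S=88.5622 intr=28.6878 cont=28.2293 V=28.6878[EX]; j=2 S=112.2480 intr=5.0020 cont=8.9669 V=8.9669[hold]; j=3 S=142.2687 intr=0.0000 cont=0.0000 V=0.0000[hold]; j=4 S=180.3183 intr=0.0000 cont=0.0000 V=0.0000[hold]; j=5 S=228.5442 intr=0.0000 cont=0.0000 V=0.0000[hold]  S*(5)=88.5622
k=4: j=0 S=78.6653 intr=38.5847 cont=38.1262 V=38.5847[EX]; j=1 S=99.7042 intr=17.5458 cont=19.0104 V=19.0104[hold]; j=2 S=126.3700 intr=0.0000 cont=4.5826 V=4.5826[hold]; j=3 S=160.1675 intr=0.0000 cont=0.0000 V=0.0000[hold]; j=4 S=203.0042 intr=0.0000 cont=0.0000 V=0.0000[hold]  S*(4)=78.6653
k=3: j=0 S=88.5622 intr=28.6878 cont=28.9397 V=28.9397[hold]; j=1 S=112.2480 intr=5.0020 cont=11.9382 V=11.9382[hold]; j=2 S=142.2687 intr=0.0000 cont=2.3420 V=2.3420[hold]; j=3 S=180.3183 intr=0.0000 cont=0.0000 V=0.0000[hold]  S*(3)=-
k=2: j=0 S=99.7042 intr=17.5458 cont=20.5803 V=20.5803[hold]; j=1 S=126.3700 intr=0.0000 cont=7.2371 V=7.2371[hold]; j=2 S=160.1675 intr=0.0000 cont=1.1969 V=1.1969[hold]  S*(2)=-
k=1: j=0 S=112.2480 intr=5.0020 cont=14.0280 V=14.0280[hold]; j=1 S=142.2687 intr=0.0000 cont=4.2791 V=4.2791[hold]  S*(1)=-
k=0: j=0 S=126.3700 intr=0.0000 cont=9.2446 V=9.2446[hold]  S*(0)=-

price = 9.2446
boundary = - - - - 78.6653 88.5622
tree:
9.2446
14.0280 4.2791
20.5803 7.2371 1.1969
28.9397 11.9382 2.3420 0.0000
38.5847 19.0104 4.5826 0.0000 0.0000
47.3756 28.6878 8.9669 0.0000 0.0000 0.0000
55.1842 38.5847 17.5458 0.0000 0.0000 0.0000 0.0000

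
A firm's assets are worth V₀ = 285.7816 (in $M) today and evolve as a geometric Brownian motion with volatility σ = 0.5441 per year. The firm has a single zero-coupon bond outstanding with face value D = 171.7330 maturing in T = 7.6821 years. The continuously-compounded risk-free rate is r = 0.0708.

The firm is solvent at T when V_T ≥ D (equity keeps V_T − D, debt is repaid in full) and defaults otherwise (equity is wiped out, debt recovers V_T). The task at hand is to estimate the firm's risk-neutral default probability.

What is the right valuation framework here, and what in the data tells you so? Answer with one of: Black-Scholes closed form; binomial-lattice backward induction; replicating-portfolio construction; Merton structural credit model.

Key observation: the asked-for credit quantity lives on the firm's capital structure — asset value, asset volatility, debt face 171.7330 — which is the structural model's domain.

framework: Merton structural credit model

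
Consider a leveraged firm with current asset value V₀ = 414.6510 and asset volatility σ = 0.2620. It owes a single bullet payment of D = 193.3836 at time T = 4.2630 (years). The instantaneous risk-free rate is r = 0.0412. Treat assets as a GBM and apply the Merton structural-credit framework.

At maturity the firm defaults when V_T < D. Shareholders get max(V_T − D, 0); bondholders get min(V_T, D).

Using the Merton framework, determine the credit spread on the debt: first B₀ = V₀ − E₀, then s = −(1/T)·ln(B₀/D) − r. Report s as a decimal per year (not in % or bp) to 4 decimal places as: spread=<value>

Equity is a call on the firm's assets struck at D = 193.3836:
d₁ = [ln(V₀/D) + (r + σ²/2)T] / (σ√T)
   = [ln(414.6510/193.3836) + (0.0412 + 0.5·0.2620²)·4.2630] / (0.2620·√4.2630)
   = [0.762761 + 0.321950] / 0.540952 = 2.005189
d₂ = d₁ − σ√T = 2.005189 − 0.540952 = 1.464237
N(d₁) = 0.977529,  N(d₂) = 0.928435,  e^(−rT) = 0.838924
E₀ = V₀·N(d₁) − D·e^(−rT)·N(d₂)
   = 414.6510·0.977529 − 193.3836·0.838924·0.928435 = 254.709353
B₀ = V₀ − E₀ = 414.6510 − 254.709353 = 159.941647
spread = −(1/T)·ln(B₀/D) − r = −(1/4.2630)·ln(159.941647/193.3836) − 0.0412 = 0.00333829

spread=0.0033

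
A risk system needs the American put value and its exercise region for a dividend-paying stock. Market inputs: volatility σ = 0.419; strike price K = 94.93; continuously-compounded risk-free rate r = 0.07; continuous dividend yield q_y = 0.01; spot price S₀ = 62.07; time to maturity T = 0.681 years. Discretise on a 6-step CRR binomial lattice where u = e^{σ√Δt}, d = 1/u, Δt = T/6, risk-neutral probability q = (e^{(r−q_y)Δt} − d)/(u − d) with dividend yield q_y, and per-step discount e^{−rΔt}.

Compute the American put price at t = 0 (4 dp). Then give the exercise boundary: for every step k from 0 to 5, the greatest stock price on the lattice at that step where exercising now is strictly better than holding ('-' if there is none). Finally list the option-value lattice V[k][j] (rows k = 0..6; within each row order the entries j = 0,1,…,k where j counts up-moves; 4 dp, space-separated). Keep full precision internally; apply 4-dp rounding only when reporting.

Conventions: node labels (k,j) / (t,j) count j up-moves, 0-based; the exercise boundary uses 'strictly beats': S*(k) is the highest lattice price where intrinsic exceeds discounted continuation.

price = 32.8600
boundary = 62.0700 53.8985 62.0700 53.8985 62.0700 71.4804
tree:
32.8600
41.0315 24.7067
48.1272 32.8600 16.5860
54.2888 41.0315 23.9337 9.1749
59.6392 48.1272 32.8600 14.9923 3.2429
64.2852 54.2888 41.0315 23.4496 6.3954 0.0000
68.3196 59.6392 48.1272 32.8600 12.6126 0.0000 0.0000

Δt=0.11350, u=1.15161, d=0.86835, q=0.48889, disc=e^(-rΔt)=0.99209
k=6 terminal: V=max(K-S,0) → 68.3196 59.6392 48.1272 32.8600 12.6126 0.0000 0.0000
k=5: j=0 S=30.6448 intr=64.2852 cont=63.5688 V=64.2852[EX]; j=1 S=40.6412 intr=54.2888 cont=53.5837 V=54.2888[EX]; j=2 S=53.8985 intr=41.0315 cont=40.3414 V=41.0315[EX]; j=3 S=71.4804 intr=23.4496 cont=22.7795 V=23.4496[EX]; j=4 S=94.7975 intr=0.1325 cont=6.3954 V=6.3954[hold]; j=5 S=125.7208 intr=0.0000 cont=0.0000 V=0.0000[hold]  S*(5)=71.4804
k=4: j=0 S=35.2908 intr=59.6392 cont=58.9280 V=59.6392[EX]; j=1 S=46.8028 intr=48.1272 cont=47.4291 V=48.1272[EX]; j=2 S=62.0700 intr=32.8600 cont=32.1792 V=32.8600[EX]; j=3 S=82.3174 intr=12.6126 cont=14.9923 V=14.9923[hold]; j=4 S=109.1697 intr=0.0000 cont=3.2429 V=3.2429[hold]  S*(4)=62.0700
k=3: j=0 S=40.6412 intr=54.2888 cont=53.5837 V=54.2888[EX]; j=1 S=53.8985 intr=41.0315 cont=40.3414 V=41.0315[EX]; j=2 S=71.4804 intr=23.4496 cont=23.9337 V=23.9337[hold]; j=3 S=94.7975 intr=0.1325 cont=9.1749 V=9.1749[hold]  S*(3)=53.8985
k=2: j=0 S=46.8028 intr=48.1272 cont=47.4291 V=48.1272[EX]; j=1 S=62.0700 intr=32.8600 cont=32.4140 V=32.8600[EX]; j=2 S=82.3174 intr=12.6126 cont=16.5860 V=16.5860[hold]  S*(2)=62.0700
k=1: j=0 S=53.8985 intr=41.0315 cont=40.3414 V=41.0315[EX]; j=1 S=71.4804 intr=23.4496 cont=24.7067 V=24.7067[hold]  S*(1)=53.8985
k=0: j=0 S=62.0700 intr=32.8600 cont=32.7889 V=32.8600[EX]  S*(0)=62.0700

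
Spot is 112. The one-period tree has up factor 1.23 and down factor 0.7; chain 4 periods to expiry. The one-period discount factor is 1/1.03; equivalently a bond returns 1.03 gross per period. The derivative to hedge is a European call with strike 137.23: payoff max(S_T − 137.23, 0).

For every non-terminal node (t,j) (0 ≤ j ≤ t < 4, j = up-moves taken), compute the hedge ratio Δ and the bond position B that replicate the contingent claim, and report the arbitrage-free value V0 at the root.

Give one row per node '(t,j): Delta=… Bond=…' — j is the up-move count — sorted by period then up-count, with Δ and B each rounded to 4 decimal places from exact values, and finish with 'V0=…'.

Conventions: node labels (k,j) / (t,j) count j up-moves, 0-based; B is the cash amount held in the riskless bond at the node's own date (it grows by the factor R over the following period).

(0,0): Delta=0.4697 Bond=-33.8927
(1,0): Delta=0.0762 Bond=-4.0589
(1,1): Delta=0.6054 Bond=-53.6069
(2,0): Delta=0.0000 Bond=0.0000
(2,1): Delta=0.1025 Bond=-6.7143
(2,2): Delta=0.7789 Bond=-84.6095
(3,0): Delta=0.0000 Bond=0.0000
(3,1): Delta=0.0000 Bond=0.0000
(3,2): Delta=0.1378 Bond=-11.1071
(3,3): Delta=1.0000 Bond=-133.2330
V0=18.7115

Risk-neutral probability p* = (R−d)/(u−d) = (1.03−0.7)/(1.23−0.7) = 0.6226.
At maturity the claim pays: V(4,0)=0.0000, V(4,1)=0.0000, V(4,2)=0.0000, V(4,3)=8.6620, V(4,4)=119.1230
(3,0): S=38.4160. Δ = (V_up−V_dn)/(S_up−S_dn) = (0.0000−0.0000)/(47.2517−26.8912) = 0.0000. V = [p*·0.0000 + (1−p*)·0.0000]/1.03 = 0.0000. B = V − Δ·S = 0.0000.
(3,1): S=67.5024. Δ = (V_up−V_dn)/(S_up−S_dn) = (0.0000−0.0000)/(83.0280−47.2517) = 0.0000. V = [p*·0.0000 + (1−p*)·0.0000]/1.03 = 0.0000. B = V − Δ·S = 0.0000.
(3,2): S=118.6114. Δ = (V_up−V_dn)/(S_up−S_dn) = (8.6620−0.0000)/(145.8920−83.0280) = 0.1378. V = [p*·8.6620 + (1−p*)·0.0000]/1.03 = 5.2362. B = V − Δ·S = -11.1071.
(3,3): S=208.4171. Δ = (V_up−V_dn)/(S_up−S_dn) = (119.1230−8.6620)/(256.3530−145.8920) = 1.0000. V = [p*·119.1230 + (1−p*)·8.6620]/1.03 = 75.1841. B = V − Δ·S = -133.2330.
(2,0): S=54.8800. Δ = (V_up−V_dn)/(S_up−S_dn) = (0.0000−0.0000)/(67.5024−38.4160) = 0.0000. V = [p*·0.0000 + (1−p*)·0.0000]/1.03 = 0.0000. B = V − Δ·S = 0.0000.
(2,1): S=96.4320. Δ = (V_up−V_dn)/(S_up−S_dn) = (5.2362−0.0000)/(118.6114−67.5024) = 0.1025. V = [p*·5.2362 + (1−p*)·0.0000]/1.03 = 3.1653. B = V − Δ·S = -6.7143.
(2,2): S=169.4448. Δ = (V_up−V_dn)/(S_up−S_dn) = (75.1841−5.2362)/(208.4171−118.6114) = 0.7789. V = [p*·75.1841 + (1−p*)·5.2362]/1.03 = 47.3676. B = V − Δ·S = -84.6095.
(1,0): S=78.4000. Δ = (V_up−V_dn)/(S_up−S_dn) = (3.1653−0.0000)/(96.4320−54.8800) = 0.0762. V = [p*·3.1653 + (1−p*)·0.0000]/1.03 = 1.9135. B = V − Δ·S = -4.0589.
(1,1): S=137.7600. Δ = (V_up−V_dn)/(S_up−S_dn) = (47.3676−3.1653)/(169.4448−96.4320) = 0.6054. V = [p*·47.3676 + (1−p*)·3.1653]/1.03 = 29.7937. B = V − Δ·S = -53.6069.
(0,0): S=112.0000. Δ = (V_up−V_dn)/(S_up−S_dn) = (29.7937−1.9135)/(137.7600−78.4000) = 0.4697. V = [p*·29.7937 + (1−p*)·1.9135]/1.03 = 18.7115. B = V − Δ·S = -33.8927.
Check: Δ(0,0)·S0 + B(0,0) = 18.7115 = V0.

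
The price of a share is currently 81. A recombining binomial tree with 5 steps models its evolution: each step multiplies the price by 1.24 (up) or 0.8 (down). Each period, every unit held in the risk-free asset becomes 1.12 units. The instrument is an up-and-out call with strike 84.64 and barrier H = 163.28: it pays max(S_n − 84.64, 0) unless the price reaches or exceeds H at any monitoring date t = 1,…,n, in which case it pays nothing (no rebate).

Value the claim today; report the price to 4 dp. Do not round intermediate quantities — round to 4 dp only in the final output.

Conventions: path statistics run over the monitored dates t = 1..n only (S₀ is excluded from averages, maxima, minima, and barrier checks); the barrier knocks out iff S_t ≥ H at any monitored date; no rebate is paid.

price = 14.1784

Risk-neutral up-probability p* = (R−d)/(u−d) = (1.12−0.8)/(1.24−0.8) = 0.7273; the claim prices as the p*-weighted sum of path payoffs discounted by R^5.
Enumerate all 2^5 = 32 price paths (U = up ×1.24, D = down ×0.8); each path with k up-moves has probability p*^k·(1−p*)^(5−k).
DDDDD: M=64.8000, payoff=0.0000, prob=0.001509
UDDDD: M=100.4400, payoff=0.0000, prob=0.004024
DUDDD: M=80.3520, payoff=0.0000, prob=0.004024
UUDDD: M=124.5456, payoff=0.0000, prob=0.010730
DDUDD: M=64.8000, payoff=0.0000, prob=0.004024
UDUDD: M=100.4400, payoff=0.0000, prob=0.010730
DUUDD: M=99.6365, payoff=0.0000, prob=0.010730
UUUDD: M=154.4365, payoff=14.1994, prob=0.028612
DDDUD: M=64.8000, payoff=0.0000, prob=0.004024
UDDUD: M=100.4400, payoff=0.0000, prob=0.010730
DUDUD: M=80.3520, payoff=0.0000, prob=0.010730
UUDUD: M=124.5456, payoff=14.1994, prob=0.028612
DDUUD: M=79.7092, payoff=0.0000, prob=0.010730
UDUUD: M=123.5492, payoff=14.1994, prob=0.028612
DUUUD: M=123.5492, payoff=14.1994, prob=0.028612
UUUUD: M=191.5013, payoff=0.0000, prob=0.076299
DDDDU: M=64.8000, payoff=0.0000, prob=0.004024
UDDDU: M=100.4400, payoff=0.0000, prob=0.010730
DUDDU: M=80.3520, payoff=0.0000, prob=0.010730
UUDDU: M=124.5456, payoff=14.1994, prob=0.028612
DDUDU: M=64.8000, payoff=0.0000, prob=0.010730
UDUDU: M=100.4400, payoff=14.1994, prob=0.028612
DUUDU: M=99.6365, payoff=14.1994, prob=0.028612
UUUDU: M=154.4365, payoff=68.5611, prob=0.076299
DDDUU: M=64.8000, payoff=0.0000, prob=0.010730
UDDUU: M=100.4400, payoff=14.1994, prob=0.028612
DUDUU: M=98.8394, payoff=14.1994, prob=0.028612
UUDUU: M=153.2011, payoff=68.5611, prob=0.076299
DDUUU: M=98.8394, payoff=14.1994, prob=0.028612
UDUUU: M=153.2011, payoff=68.5611, prob=0.076299
DUUUU: M=153.2011, payoff=68.5611, prob=0.076299
UUUUU: M=237.4616, payoff=0.0000, prob=0.203463
Price = Σ prob·payoff / R^5 = 24.987244 / 1.762342 = 14.1784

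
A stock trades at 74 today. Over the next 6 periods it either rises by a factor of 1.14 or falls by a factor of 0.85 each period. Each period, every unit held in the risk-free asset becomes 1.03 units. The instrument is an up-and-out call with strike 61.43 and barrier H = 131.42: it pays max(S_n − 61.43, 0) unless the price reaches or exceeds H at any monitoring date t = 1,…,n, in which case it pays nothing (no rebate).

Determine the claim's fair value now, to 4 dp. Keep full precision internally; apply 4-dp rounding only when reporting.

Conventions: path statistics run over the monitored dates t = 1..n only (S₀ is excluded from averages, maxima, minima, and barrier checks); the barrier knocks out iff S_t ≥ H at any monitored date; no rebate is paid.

price = 17.7665

Risk-neutral up-probability p* = (R−d)/(u−d) = (1.03−0.85)/(1.14−0.85) = 0.6207; the claim prices as the p*-weighted sum of path payoffs discounted by R^6.
Enumerate all 2^6 = 64 price paths (U = up ×1.14, D = down ×0.85); each path with k up-moves has probability p*^k·(1−p*)^(6−k).
DDDDDD: M=62.9000, payoff=0.0000, prob=0.002978
UDDDDD: M=84.3600, payoff=0.0000, prob=0.004874
DUDDDD: M=71.7060, payoff=0.0000, prob=0.004874
UUDDDD: M=96.1704, payoff=0.0000, prob=0.007975
DDUDDD: M=62.9000, payoff=0.0000, prob=0.004874
UDUDDD: M=84.3600, payoff=0.0000, prob=0.007975
DUUDDD: M=81.7448, payoff=0.0000, prob=0.007975
UUUDDD: M=109.6343, payoff=5.8991, prob=0.013050
DDDUDD: M=62.9000, payoff=0.0000, prob=0.004874
UDDUDD: M=84.3600, payoff=0.0000, prob=0.007975
DUDUDD: M=71.7060, payoff=0.0000, prob=0.007975
UUDUDD: M=96.1704, payoff=5.8991, prob=0.013050
DDUUDD: M=69.4831, payoff=0.0000, prob=0.007975
UDUUDD: M=93.1891, payoff=5.8991, prob=0.013050
DUUUDD: M=93.1891, payoff=5.8991, prob=0.013050
UUUUDD: M=124.9831, payoff=28.8703, prob=0.021354
DDDDUD: M=62.9000, payoff=0.0000, prob=0.004874
UDDDUD: M=84.3600, payoff=0.0000, prob=0.007975
DUDDUD: M=71.7060, payoff=0.0000, prob=0.007975
UUDDUD: M=96.1704, payoff=5.8991, prob=0.013050
DDUDUD: M=62.9000, payoff=0.0000, prob=0.007975
UDUDUD: M=84.3600, payoff=5.8991, prob=0.013050
DUUDUD: M=81.7448, payoff=5.8991, prob=0.013050
UUUDUD: M=109.6343, payoff=28.8703, prob=0.021354
DDDUUD: M=62.9000, payoff=0.0000, prob=0.007975
UDDUUD: M=84.3600, payoff=5.8991, prob=0.013050
DUDUUD: M=79.2107, payoff=5.8991, prob=0.013050
UUDUUD: M=106.2356, payoff=28.8703, prob=0.021354
DDUUUD: M=79.2107, payoff=5.8991, prob=0.013050
UDUUUD: M=106.2356, payoff=28.8703, prob=0.021354
DUUUUD: M=106.2356, payoff=28.8703, prob=0.021354
UUUUUD: M=142.4807, payoff=0.0000, prob=0.034944
DDDDDU: M=62.9000, payoff=0.0000, prob=0.004874
UDDDDU: M=84.3600, payoff=0.0000, prob=0.007975
DUDDDU: M=71.7060, payoff=0.0000, prob=0.007975
UUDDDU: M=96.1704, payoff=5.8991, prob=0.013050
DDUDDU: M=62.9000, payoff=0.0000, prob=0.007975
UDUDDU: M=84.3600, payoff=5.8991, prob=0.013050
DUUDDU: M=81.7448, payoff=5.8991, prob=0.013050
UUUDDU: M=109.6343, payoff=28.8703, prob=0.021354
DDDUDU: M=62.9000, payoff=0.0000, prob=0.007975
UDDUDU: M=84.3600, payoff=5.8991, prob=0.013050
DUDUDU: M=71.7060, payoff=5.8991, prob=0.013050
UUDUDU: M=96.1704, payoff=28.8703, prob=0.021354
DDUUDU: M=69.4831, payoff=5.8991, prob=0.013050
UDUUDU: M=93.1891, payoff=28.8703, prob=0.021354
DUUUDU: M=93.1891, payoff=28.8703, prob=0.021354
UUUUDU: M=124.9831, payoff=59.6786, prob=0.034944
DDDDUU: M=62.9000, payoff=0.0000, prob=0.007975
UDDDUU: M=84.3600, payoff=5.8991, prob=0.013050
DUDDUU: M=71.7060, payoff=5.8991, prob=0.013050
UUDDUU: M=96.1704, payoff=28.8703, prob=0.021354
DDUDUU: M=67.3291, payoff=5.8991, prob=0.013050
UDUDUU: M=90.3003, payoff=28.8703, prob=0.021354
DUUDUU: M=90.3003, payoff=28.8703, prob=0.021354
UUUDUU: M=121.1086, payoff=59.6786, prob=0.034944
DDDUUU: M=67.3291, payoff=5.8991, prob=0.013050
UDDUUU: M=90.3003, payoff=28.8703, prob=0.021354
DUDUUU: M=90.3003, payoff=28.8703, prob=0.021354
UUDUUU: M=121.1086, payoff=59.6786, prob=0.034944
DDUUUU: M=90.3003, payoff=28.8703, prob=0.021354
UDUUUU: M=121.1086, payoff=59.6786, prob=0.034944
DUUUUU: M=121.1086, payoff=59.6786, prob=0.034944
UUUUUU: M=162.4280, payoff=0.0000, prob=0.057180
Price = Σ prob·payoff / R^6 = 21.214181 / 1.194052 = 17.7665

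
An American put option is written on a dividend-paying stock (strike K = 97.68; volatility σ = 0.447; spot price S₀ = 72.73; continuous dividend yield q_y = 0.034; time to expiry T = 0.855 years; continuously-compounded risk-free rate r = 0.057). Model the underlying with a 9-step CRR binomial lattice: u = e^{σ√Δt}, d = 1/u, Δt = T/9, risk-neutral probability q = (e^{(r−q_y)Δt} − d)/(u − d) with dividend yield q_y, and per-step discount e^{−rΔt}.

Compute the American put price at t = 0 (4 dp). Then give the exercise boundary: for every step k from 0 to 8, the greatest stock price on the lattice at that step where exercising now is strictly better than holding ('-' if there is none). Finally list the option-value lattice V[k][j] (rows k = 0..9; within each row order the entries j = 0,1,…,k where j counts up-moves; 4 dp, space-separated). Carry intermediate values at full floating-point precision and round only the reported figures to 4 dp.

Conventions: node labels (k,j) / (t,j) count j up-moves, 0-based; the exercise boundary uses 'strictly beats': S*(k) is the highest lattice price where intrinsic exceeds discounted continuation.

params: Δt=0.09500 u=1.14772 d=0.87130 q=0.47352 e^(-rΔt)=0.99460
t_9 payoffs: 76.6325 69.9551 61.1592 49.5729 34.3107 14.2066 0.0000 0.0000 0.0000 0.0000
t_8: node(8,0) S=24.1566 payoff=73.5234 vs cont=73.0738 → 73.5234 [stop]  node(8,1) S=31.8204 payoff=65.8596 vs cont=65.4348 → 65.8596 [stop]  node(8,2) S=41.9155 payoff=55.7645 vs cont=55.3722 → 55.7645 [stop]  node(8,3) S=55.2133 payoff=42.4667 vs cont=42.1172 → 42.4667 [stop]  node(8,4) S=72.7300 payoff=24.9500 vs cont=24.6570 → 24.9500 [stop]  node(8,5) S=95.8039 payoff=1.8761 vs cont=7.4390 → 7.4390 [wait]  node(8,6) S=126.1981 payoff=0.0000 vs cont=0.0000 → 0.0000 [wait]  node(8,7) S=166.2349 payoff=0.0000 vs cont=0.0000 → 0.0000 [wait]  node(8,8) S=218.9736 payoff=0.0000 vs cont=0.0000 → 0.0000 [wait]  ⇒ S*(8)=72.7300
t_7: node(7,0) S=27.7249 payoff=69.9551 vs cont=69.5170 → 69.9551 [stop]  node(7,1) S=36.5208 payoff=61.1592 vs cont=60.7495 → 61.1592 [stop]  node(7,2) S=48.1071 payoff=49.5729 vs cont=49.2005 → 49.5729 [stop]  node(7,3) S=63.3693 payoff=34.3107 vs cont=33.9876 → 34.3107 [stop]  node(7,4) S=83.4734 payoff=14.2066 vs cont=16.5682 → 16.5682 [wait]  node(7,5) S=109.9557 payoff=0.0000 vs cont=3.8953 → 3.8953 [wait]  node(7,6) S=144.8396 payoff=0.0000 vs cont=0.0000 → 0.0000 [wait]  node(7,7) S=190.7906 payoff=0.0000 vs cont=0.0000 → 0.0000 [wait]  ⇒ S*(7)=63.3693
t_6: node(6,0) S=31.8204 payoff=65.8596 vs cont=65.4348 → 65.8596 [stop]  node(6,1) S=41.9155 payoff=55.7645 vs cont=55.3722 → 55.7645 [stop]  node(6,2) S=55.2133 payoff=42.4667 vs cont=42.1172 → 42.4667 [stop]  node(6,3) S=72.7300 payoff=24.9500 vs cont=25.7693 → 25.7693 [wait]  node(6,4) S=95.8039 payoff=1.8761 vs cont=10.5102 → 10.5102 [wait]  node(6,5) S=126.1981 payoff=0.0000 vs cont=2.0397 → 2.0397 [wait]  node(6,6) S=166.2349 payoff=0.0000 vs cont=0.0000 → 0.0000 [wait]  ⇒ S*(6)=55.2133
t_5: node(5,0) S=36.5208 payoff=61.1592 vs cont=60.7495 → 61.1592 [stop]  node(5,1) S=48.1071 payoff=49.5729 vs cont=49.2005 → 49.5729 [stop]  node(5,2) S=63.3693 payoff=34.3107 vs cont=34.3734 → 34.3734 [wait]  node(5,3) S=83.4734 payoff=14.2066 vs cont=18.4436 → 18.4436 [wait]  node(5,4) S=109.9557 payoff=0.0000 vs cont=6.4641 → 6.4641 [wait]  node(5,5) S=144.8396 payoff=0.0000 vs cont=1.0681 → 1.0681 [wait]  ⇒ S*(5)=48.1071
t_4: node(4,0) S=41.9155 payoff=55.7645 vs cont=55.3722 → 55.7645 [stop]  node(4,1) S=55.2133 payoff=42.4667 vs cont=42.1467 → 42.4667 [stop]  node(4,2) S=72.7300 payoff=24.9500 vs cont=26.6854 → 26.6854 [wait]  node(4,3) S=95.8039 payoff=1.8761 vs cont=12.7021 → 12.7021 [wait]  node(4,4) S=126.1981 payoff=0.0000 vs cont=3.8879 → 3.8879 [wait]  ⇒ S*(4)=55.2133
t_3: node(3,0) S=48.1071 payoff=49.5729 vs cont=49.2005 → 49.5729 [stop]  node(3,1) S=63.3693 payoff=34.3107 vs cont=34.8049 → 34.8049 [wait]  node(3,2) S=83.4734 payoff=14.2066 vs cont=19.9556 → 19.9556 [wait]  node(3,3) S=109.9557 payoff=0.0000 vs cont=8.4823 → 8.4823 [wait]  ⇒ S*(3)=48.1071
t_2: node(2,0) S=55.2133 payoff=42.4667 vs cont=42.3499 → 42.4667 [stop]  node(2,1) S=72.7300 payoff=24.9500 vs cont=27.6234 → 27.6234 [wait]  node(2,2) S=95.8039 payoff=1.8761 vs cont=14.4443 → 14.4443 [wait]  ⇒ S*(2)=55.2133
t_1: node(1,0) S=63.3693 payoff=34.3107 vs cont=35.2466 → 35.2466 [wait]  node(1,1) S=83.4734 payoff=14.2066 vs cont=21.2673 → 21.2673 [wait]  ⇒ S*(1)=-
t_0: node(0,0) S=72.7300 payoff=24.9500 vs cont=28.4725 → 28.4725 [wait]  ⇒ S*(0)=-

price = 28.4725
boundary = - - 55.2133 48.1071 55.2133 48.1071 55.2133 63.3693 72.7300
tree:
28.4725
35.2466 21.2673
42.4667 27.6234 14.4443
49.5729 34.8049 19.9556 8.4823
55.7645 42.4667 26.6854 12.7021 3.8879
61.1592 49.5729 34.3734 18.4436 6.4641 1.0681
65.8596 55.7645 42.4667 25.7693 10.5102 2.0397 0.0000
69.9551 61.1592 49.5729 34.3107 16.5682 3.8953 0.0000 0.0000
73.5234 65.8596 55.7645 42.4667 24.9500 7.4390 0.0000 0.0000 0.0000
76.6325 69.9551 61.1592 49.5729 34.3107 14.2066 0.0000 0.0000 0.0000 0.0000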